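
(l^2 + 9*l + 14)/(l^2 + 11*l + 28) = (l + 2)/(l + 4)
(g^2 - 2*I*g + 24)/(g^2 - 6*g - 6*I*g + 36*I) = (g + 4*I)/(g - 6)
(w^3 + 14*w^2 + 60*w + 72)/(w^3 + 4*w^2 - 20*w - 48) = (w + 6)/(w - 4)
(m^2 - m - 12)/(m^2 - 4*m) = (m + 3)/m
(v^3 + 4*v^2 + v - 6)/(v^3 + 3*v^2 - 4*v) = (v^2 + 5*v + 6)/(v*(v + 4))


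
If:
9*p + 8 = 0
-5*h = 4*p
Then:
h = 32/45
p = -8/9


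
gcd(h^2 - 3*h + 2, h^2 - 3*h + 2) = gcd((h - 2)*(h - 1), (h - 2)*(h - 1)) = h^2 - 3*h + 2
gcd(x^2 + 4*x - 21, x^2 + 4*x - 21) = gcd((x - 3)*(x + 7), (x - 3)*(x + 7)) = x^2 + 4*x - 21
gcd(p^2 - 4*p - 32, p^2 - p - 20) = p + 4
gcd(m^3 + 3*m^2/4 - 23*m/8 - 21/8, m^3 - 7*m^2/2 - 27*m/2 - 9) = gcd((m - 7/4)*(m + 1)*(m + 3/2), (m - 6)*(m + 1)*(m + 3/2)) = m^2 + 5*m/2 + 3/2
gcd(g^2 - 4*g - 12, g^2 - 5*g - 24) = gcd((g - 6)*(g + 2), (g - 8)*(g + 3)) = 1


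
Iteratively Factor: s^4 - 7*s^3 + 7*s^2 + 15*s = (s)*(s^3 - 7*s^2 + 7*s + 15) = s*(s + 1)*(s^2 - 8*s + 15) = s*(s - 3)*(s + 1)*(s - 5)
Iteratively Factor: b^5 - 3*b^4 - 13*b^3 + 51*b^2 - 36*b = (b - 3)*(b^4 - 13*b^2 + 12*b) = (b - 3)*(b - 1)*(b^3 + b^2 - 12*b) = (b - 3)^2*(b - 1)*(b^2 + 4*b) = b*(b - 3)^2*(b - 1)*(b + 4)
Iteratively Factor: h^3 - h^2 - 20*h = (h)*(h^2 - h - 20) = h*(h + 4)*(h - 5)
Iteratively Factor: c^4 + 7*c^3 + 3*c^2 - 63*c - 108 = (c + 3)*(c^3 + 4*c^2 - 9*c - 36) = (c + 3)*(c + 4)*(c^2 - 9) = (c + 3)^2*(c + 4)*(c - 3)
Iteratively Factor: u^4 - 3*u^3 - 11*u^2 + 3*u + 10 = (u - 1)*(u^3 - 2*u^2 - 13*u - 10) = (u - 1)*(u + 1)*(u^2 - 3*u - 10) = (u - 1)*(u + 1)*(u + 2)*(u - 5)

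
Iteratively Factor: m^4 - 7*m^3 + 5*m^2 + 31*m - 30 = (m - 5)*(m^3 - 2*m^2 - 5*m + 6) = (m - 5)*(m - 3)*(m^2 + m - 2) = (m - 5)*(m - 3)*(m - 1)*(m + 2)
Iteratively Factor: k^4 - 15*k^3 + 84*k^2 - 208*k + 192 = (k - 3)*(k^3 - 12*k^2 + 48*k - 64) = (k - 4)*(k - 3)*(k^2 - 8*k + 16) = (k - 4)^2*(k - 3)*(k - 4)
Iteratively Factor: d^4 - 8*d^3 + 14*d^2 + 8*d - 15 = (d + 1)*(d^3 - 9*d^2 + 23*d - 15) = (d - 5)*(d + 1)*(d^2 - 4*d + 3) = (d - 5)*(d - 1)*(d + 1)*(d - 3)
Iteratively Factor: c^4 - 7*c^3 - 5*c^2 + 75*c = (c + 3)*(c^3 - 10*c^2 + 25*c) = c*(c + 3)*(c^2 - 10*c + 25) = c*(c - 5)*(c + 3)*(c - 5)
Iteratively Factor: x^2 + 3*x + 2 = (x + 1)*(x + 2)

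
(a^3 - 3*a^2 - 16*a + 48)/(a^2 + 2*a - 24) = (a^2 + a - 12)/(a + 6)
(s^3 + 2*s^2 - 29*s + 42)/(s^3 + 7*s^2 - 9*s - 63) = (s - 2)/(s + 3)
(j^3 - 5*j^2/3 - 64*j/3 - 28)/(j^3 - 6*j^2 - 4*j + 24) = (j + 7/3)/(j - 2)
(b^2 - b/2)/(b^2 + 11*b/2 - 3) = b/(b + 6)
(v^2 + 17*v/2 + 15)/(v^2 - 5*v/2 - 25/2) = (v + 6)/(v - 5)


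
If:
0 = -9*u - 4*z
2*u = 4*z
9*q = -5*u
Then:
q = 0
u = 0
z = 0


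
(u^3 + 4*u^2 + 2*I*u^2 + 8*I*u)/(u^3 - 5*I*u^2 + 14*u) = (u + 4)/(u - 7*I)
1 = 1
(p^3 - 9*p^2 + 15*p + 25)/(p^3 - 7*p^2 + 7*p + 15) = (p - 5)/(p - 3)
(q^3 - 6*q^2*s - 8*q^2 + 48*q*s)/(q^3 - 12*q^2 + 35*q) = (q^2 - 6*q*s - 8*q + 48*s)/(q^2 - 12*q + 35)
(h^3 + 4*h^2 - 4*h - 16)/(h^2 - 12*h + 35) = (h^3 + 4*h^2 - 4*h - 16)/(h^2 - 12*h + 35)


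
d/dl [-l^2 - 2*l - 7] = -2*l - 2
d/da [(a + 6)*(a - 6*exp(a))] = a - (a + 6)*(6*exp(a) - 1) - 6*exp(a)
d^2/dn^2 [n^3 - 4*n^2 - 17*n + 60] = 6*n - 8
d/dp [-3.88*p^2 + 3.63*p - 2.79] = 3.63 - 7.76*p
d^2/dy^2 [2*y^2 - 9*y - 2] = 4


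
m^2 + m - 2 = (m - 1)*(m + 2)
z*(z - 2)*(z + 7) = z^3 + 5*z^2 - 14*z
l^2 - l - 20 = (l - 5)*(l + 4)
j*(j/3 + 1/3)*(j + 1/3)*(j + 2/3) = j^4/3 + 2*j^3/3 + 11*j^2/27 + 2*j/27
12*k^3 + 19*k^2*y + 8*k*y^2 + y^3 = (k + y)*(3*k + y)*(4*k + y)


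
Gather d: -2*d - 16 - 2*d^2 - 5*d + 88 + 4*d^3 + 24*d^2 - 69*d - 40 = 4*d^3 + 22*d^2 - 76*d + 32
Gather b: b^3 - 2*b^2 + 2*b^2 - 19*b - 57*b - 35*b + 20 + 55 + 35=b^3 - 111*b + 110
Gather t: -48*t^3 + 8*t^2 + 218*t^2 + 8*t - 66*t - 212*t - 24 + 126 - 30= -48*t^3 + 226*t^2 - 270*t + 72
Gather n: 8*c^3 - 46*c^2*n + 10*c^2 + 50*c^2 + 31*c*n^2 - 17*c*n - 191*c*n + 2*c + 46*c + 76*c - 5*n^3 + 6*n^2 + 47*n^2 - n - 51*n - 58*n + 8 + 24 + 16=8*c^3 + 60*c^2 + 124*c - 5*n^3 + n^2*(31*c + 53) + n*(-46*c^2 - 208*c - 110) + 48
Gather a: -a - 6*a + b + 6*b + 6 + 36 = -7*a + 7*b + 42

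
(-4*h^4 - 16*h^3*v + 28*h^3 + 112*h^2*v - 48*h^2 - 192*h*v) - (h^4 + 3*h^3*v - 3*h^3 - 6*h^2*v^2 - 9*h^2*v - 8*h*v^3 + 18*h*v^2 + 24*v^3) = -5*h^4 - 19*h^3*v + 31*h^3 + 6*h^2*v^2 + 121*h^2*v - 48*h^2 + 8*h*v^3 - 18*h*v^2 - 192*h*v - 24*v^3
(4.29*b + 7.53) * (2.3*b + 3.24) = 9.867*b^2 + 31.2186*b + 24.3972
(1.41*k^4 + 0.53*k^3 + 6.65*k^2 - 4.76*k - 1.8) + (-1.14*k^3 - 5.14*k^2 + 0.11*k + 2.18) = 1.41*k^4 - 0.61*k^3 + 1.51*k^2 - 4.65*k + 0.38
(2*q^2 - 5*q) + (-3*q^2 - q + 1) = -q^2 - 6*q + 1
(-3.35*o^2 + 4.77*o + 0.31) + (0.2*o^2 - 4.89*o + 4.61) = -3.15*o^2 - 0.12*o + 4.92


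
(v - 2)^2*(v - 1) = v^3 - 5*v^2 + 8*v - 4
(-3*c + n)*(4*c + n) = -12*c^2 + c*n + n^2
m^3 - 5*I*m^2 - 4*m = m*(m - 4*I)*(m - I)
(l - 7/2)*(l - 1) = l^2 - 9*l/2 + 7/2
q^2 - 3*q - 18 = (q - 6)*(q + 3)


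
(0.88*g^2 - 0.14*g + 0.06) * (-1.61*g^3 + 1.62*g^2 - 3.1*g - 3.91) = -1.4168*g^5 + 1.651*g^4 - 3.0514*g^3 - 2.9096*g^2 + 0.3614*g - 0.2346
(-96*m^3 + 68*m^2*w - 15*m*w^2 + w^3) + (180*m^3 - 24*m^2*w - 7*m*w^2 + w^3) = 84*m^3 + 44*m^2*w - 22*m*w^2 + 2*w^3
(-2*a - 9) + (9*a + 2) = 7*a - 7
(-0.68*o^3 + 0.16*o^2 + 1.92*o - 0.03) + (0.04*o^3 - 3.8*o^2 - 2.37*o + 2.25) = -0.64*o^3 - 3.64*o^2 - 0.45*o + 2.22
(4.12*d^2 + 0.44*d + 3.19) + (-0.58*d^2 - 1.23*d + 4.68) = 3.54*d^2 - 0.79*d + 7.87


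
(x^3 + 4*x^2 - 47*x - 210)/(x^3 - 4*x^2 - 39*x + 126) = (x + 5)/(x - 3)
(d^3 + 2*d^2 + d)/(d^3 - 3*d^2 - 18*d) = (d^2 + 2*d + 1)/(d^2 - 3*d - 18)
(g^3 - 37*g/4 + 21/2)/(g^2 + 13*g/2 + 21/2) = (g^2 - 7*g/2 + 3)/(g + 3)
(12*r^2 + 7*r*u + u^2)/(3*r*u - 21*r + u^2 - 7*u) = (4*r + u)/(u - 7)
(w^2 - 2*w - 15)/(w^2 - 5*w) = (w + 3)/w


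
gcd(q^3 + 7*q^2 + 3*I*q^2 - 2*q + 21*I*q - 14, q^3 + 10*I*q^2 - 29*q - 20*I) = q + I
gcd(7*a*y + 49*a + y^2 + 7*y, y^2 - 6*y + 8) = 1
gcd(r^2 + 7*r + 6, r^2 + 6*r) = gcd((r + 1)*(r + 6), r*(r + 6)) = r + 6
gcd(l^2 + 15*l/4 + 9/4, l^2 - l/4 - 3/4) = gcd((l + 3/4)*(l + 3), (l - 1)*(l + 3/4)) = l + 3/4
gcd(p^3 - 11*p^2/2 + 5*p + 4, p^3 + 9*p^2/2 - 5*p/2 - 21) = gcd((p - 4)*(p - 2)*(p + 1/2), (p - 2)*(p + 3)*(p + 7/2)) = p - 2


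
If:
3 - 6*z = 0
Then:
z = 1/2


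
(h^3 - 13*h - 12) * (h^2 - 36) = h^5 - 49*h^3 - 12*h^2 + 468*h + 432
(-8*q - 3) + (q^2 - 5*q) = q^2 - 13*q - 3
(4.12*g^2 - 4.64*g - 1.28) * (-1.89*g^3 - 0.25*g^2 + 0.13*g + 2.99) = -7.7868*g^5 + 7.7396*g^4 + 4.1148*g^3 + 12.0356*g^2 - 14.04*g - 3.8272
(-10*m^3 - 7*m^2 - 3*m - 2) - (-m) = -10*m^3 - 7*m^2 - 2*m - 2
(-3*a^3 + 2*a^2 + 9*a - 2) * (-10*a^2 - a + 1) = 30*a^5 - 17*a^4 - 95*a^3 + 13*a^2 + 11*a - 2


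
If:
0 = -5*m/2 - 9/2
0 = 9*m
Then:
No Solution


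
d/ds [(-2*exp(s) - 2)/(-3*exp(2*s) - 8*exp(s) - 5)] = -6*exp(s)/(9*exp(2*s) + 30*exp(s) + 25)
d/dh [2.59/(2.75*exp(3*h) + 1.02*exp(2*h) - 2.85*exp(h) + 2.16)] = (-21.3675*exp(2*h) - 5.2836*exp(h) + 7.3815)*exp(h)/(2.75*exp(3*h) + 1.02*exp(2*h) - 2.85*exp(h) + 2.16)^2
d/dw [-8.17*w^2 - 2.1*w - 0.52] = -16.34*w - 2.1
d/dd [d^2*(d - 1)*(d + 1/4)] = d*(16*d^2 - 9*d - 2)/4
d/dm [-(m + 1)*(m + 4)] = -2*m - 5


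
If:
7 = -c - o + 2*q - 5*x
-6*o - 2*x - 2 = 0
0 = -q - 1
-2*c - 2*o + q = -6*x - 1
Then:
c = -41/12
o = 1/24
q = -1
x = -9/8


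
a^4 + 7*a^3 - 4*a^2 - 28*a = a*(a - 2)*(a + 2)*(a + 7)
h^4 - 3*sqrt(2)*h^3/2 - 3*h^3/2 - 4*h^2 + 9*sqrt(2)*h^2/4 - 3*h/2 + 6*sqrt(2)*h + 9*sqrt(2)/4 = (h - 3)*(h + 1/2)*(h + 1)*(h - 3*sqrt(2)/2)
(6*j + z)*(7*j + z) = 42*j^2 + 13*j*z + z^2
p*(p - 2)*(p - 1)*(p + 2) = p^4 - p^3 - 4*p^2 + 4*p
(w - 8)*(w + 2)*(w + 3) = w^3 - 3*w^2 - 34*w - 48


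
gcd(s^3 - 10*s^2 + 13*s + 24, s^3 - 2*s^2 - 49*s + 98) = 1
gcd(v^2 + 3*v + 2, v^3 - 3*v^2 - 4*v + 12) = v + 2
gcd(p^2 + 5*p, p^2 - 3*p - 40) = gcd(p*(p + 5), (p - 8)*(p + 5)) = p + 5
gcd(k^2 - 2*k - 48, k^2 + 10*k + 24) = k + 6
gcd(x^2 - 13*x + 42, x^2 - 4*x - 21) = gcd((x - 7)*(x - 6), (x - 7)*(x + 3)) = x - 7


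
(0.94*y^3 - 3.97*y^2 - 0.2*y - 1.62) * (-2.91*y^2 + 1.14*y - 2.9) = -2.7354*y^5 + 12.6243*y^4 - 6.6698*y^3 + 15.9992*y^2 - 1.2668*y + 4.698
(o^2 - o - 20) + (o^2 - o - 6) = 2*o^2 - 2*o - 26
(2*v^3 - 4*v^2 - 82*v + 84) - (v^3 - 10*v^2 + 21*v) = v^3 + 6*v^2 - 103*v + 84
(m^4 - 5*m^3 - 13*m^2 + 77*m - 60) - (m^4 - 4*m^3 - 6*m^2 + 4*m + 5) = -m^3 - 7*m^2 + 73*m - 65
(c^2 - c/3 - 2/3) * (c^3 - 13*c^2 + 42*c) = c^5 - 40*c^4/3 + 137*c^3/3 - 16*c^2/3 - 28*c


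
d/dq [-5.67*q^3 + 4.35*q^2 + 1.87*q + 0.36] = -17.01*q^2 + 8.7*q + 1.87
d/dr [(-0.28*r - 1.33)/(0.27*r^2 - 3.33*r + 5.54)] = (0.0756*r^2 + 0.7182*r - 5.9801)/(0.0729*r^4 - 1.7982*r^3 + 14.0805*r^2 - 36.8964*r + 30.6916)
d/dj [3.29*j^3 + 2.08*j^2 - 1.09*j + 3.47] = 9.87*j^2 + 4.16*j - 1.09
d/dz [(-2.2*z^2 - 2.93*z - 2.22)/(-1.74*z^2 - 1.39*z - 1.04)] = (-2.0402*z^2 - 3.1496*z - 0.0385999999999997)/(3.0276*z^4 + 4.8372*z^3 + 5.5513*z^2 + 2.8912*z + 1.0816)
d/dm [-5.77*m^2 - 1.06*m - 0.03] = -11.54*m - 1.06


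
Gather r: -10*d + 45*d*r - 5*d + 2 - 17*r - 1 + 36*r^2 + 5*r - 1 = -15*d + 36*r^2 + r*(45*d - 12)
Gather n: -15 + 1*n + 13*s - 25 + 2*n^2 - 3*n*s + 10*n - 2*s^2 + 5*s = 2*n^2 + n*(11 - 3*s) - 2*s^2 + 18*s - 40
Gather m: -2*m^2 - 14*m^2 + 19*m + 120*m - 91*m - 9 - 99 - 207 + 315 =-16*m^2 + 48*m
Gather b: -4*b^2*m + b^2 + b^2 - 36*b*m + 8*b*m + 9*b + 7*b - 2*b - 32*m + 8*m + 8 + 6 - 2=b^2*(2 - 4*m) + b*(14 - 28*m) - 24*m + 12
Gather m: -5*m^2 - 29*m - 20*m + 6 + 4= -5*m^2 - 49*m + 10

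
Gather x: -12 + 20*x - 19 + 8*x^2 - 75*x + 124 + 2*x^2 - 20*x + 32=10*x^2 - 75*x + 125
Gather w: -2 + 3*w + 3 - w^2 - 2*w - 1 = -w^2 + w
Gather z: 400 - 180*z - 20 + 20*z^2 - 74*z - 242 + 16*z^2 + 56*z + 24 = 36*z^2 - 198*z + 162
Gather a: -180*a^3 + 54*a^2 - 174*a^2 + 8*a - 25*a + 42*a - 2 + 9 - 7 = -180*a^3 - 120*a^2 + 25*a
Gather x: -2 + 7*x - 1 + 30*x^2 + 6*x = 30*x^2 + 13*x - 3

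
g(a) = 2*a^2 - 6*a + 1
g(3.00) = 1.00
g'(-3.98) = -21.92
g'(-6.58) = -32.32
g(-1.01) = 9.10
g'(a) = 4*a - 6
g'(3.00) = 6.00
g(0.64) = -2.02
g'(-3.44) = -19.76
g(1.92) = -3.15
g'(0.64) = -3.44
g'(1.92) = 1.68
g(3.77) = 6.81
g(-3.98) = 56.56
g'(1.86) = 1.44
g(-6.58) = 127.07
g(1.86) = -3.24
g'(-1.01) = -10.04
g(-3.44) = 45.31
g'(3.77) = 9.08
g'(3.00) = 6.00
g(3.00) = 1.00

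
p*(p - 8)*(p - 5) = p^3 - 13*p^2 + 40*p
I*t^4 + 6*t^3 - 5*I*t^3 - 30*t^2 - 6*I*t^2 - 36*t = t*(t - 6)*(t - 6*I)*(I*t + I)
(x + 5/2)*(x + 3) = x^2 + 11*x/2 + 15/2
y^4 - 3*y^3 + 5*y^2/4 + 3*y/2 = y*(y - 2)*(y - 3/2)*(y + 1/2)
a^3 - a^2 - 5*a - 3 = (a - 3)*(a + 1)^2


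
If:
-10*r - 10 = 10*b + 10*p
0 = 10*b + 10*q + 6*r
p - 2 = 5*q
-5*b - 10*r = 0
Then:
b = 1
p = -3/2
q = -7/10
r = -1/2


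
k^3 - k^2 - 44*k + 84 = (k - 6)*(k - 2)*(k + 7)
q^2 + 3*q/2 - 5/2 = (q - 1)*(q + 5/2)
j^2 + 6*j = j*(j + 6)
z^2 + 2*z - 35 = (z - 5)*(z + 7)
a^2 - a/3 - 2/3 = (a - 1)*(a + 2/3)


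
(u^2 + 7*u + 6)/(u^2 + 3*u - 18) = (u + 1)/(u - 3)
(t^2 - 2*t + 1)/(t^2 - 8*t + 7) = (t - 1)/(t - 7)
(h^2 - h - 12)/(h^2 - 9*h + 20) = (h + 3)/(h - 5)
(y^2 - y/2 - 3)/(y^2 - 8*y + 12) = (y + 3/2)/(y - 6)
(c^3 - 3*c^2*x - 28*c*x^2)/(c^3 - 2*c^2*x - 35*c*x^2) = (c + 4*x)/(c + 5*x)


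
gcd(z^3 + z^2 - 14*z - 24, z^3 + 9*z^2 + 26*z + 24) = z^2 + 5*z + 6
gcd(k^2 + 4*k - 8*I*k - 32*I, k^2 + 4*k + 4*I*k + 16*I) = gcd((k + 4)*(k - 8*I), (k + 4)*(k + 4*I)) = k + 4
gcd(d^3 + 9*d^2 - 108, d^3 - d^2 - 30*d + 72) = d^2 + 3*d - 18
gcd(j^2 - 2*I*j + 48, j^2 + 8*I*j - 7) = 1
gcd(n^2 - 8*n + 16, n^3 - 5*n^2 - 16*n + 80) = n - 4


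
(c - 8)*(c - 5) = c^2 - 13*c + 40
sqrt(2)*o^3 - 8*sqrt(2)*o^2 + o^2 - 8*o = o*(o - 8)*(sqrt(2)*o + 1)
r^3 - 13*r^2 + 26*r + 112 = (r - 8)*(r - 7)*(r + 2)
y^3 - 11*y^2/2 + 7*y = y*(y - 7/2)*(y - 2)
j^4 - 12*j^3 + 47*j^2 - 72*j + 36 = (j - 6)*(j - 3)*(j - 2)*(j - 1)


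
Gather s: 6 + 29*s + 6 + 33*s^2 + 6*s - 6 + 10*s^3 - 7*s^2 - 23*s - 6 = 10*s^3 + 26*s^2 + 12*s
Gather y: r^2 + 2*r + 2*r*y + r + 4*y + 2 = r^2 + 3*r + y*(2*r + 4) + 2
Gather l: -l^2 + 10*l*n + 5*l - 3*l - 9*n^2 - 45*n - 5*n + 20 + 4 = -l^2 + l*(10*n + 2) - 9*n^2 - 50*n + 24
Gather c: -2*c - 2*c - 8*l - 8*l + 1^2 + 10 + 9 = -4*c - 16*l + 20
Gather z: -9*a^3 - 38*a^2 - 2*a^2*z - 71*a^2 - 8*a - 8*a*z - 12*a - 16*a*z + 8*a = -9*a^3 - 109*a^2 - 12*a + z*(-2*a^2 - 24*a)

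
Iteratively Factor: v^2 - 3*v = (v)*(v - 3)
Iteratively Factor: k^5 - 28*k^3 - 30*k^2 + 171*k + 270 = (k + 2)*(k^4 - 2*k^3 - 24*k^2 + 18*k + 135) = (k - 3)*(k + 2)*(k^3 + k^2 - 21*k - 45) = (k - 3)*(k + 2)*(k + 3)*(k^2 - 2*k - 15) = (k - 5)*(k - 3)*(k + 2)*(k + 3)*(k + 3)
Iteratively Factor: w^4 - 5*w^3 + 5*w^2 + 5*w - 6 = (w + 1)*(w^3 - 6*w^2 + 11*w - 6) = (w - 3)*(w + 1)*(w^2 - 3*w + 2) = (w - 3)*(w - 2)*(w + 1)*(w - 1)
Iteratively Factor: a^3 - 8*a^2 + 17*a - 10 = (a - 5)*(a^2 - 3*a + 2) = (a - 5)*(a - 1)*(a - 2)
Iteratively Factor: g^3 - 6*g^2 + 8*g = (g)*(g^2 - 6*g + 8) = g*(g - 2)*(g - 4)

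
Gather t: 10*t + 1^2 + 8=10*t + 9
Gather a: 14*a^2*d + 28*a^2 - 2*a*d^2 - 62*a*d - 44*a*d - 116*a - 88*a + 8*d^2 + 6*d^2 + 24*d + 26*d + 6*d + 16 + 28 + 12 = a^2*(14*d + 28) + a*(-2*d^2 - 106*d - 204) + 14*d^2 + 56*d + 56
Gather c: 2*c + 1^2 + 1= 2*c + 2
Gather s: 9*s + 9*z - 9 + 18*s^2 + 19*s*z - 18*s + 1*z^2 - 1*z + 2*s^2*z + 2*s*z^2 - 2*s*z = s^2*(2*z + 18) + s*(2*z^2 + 17*z - 9) + z^2 + 8*z - 9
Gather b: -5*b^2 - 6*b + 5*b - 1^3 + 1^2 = -5*b^2 - b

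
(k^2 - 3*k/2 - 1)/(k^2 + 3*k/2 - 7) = (2*k + 1)/(2*k + 7)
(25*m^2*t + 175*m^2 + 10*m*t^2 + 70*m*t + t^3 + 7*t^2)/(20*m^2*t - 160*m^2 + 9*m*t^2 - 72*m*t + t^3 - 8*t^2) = (5*m*t + 35*m + t^2 + 7*t)/(4*m*t - 32*m + t^2 - 8*t)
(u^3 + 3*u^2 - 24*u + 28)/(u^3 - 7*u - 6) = (-u^3 - 3*u^2 + 24*u - 28)/(-u^3 + 7*u + 6)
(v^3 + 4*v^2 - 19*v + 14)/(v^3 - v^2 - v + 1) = (v^2 + 5*v - 14)/(v^2 - 1)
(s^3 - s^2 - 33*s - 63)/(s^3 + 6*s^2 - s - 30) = (s^2 - 4*s - 21)/(s^2 + 3*s - 10)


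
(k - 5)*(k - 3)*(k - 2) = k^3 - 10*k^2 + 31*k - 30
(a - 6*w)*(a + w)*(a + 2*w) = a^3 - 3*a^2*w - 16*a*w^2 - 12*w^3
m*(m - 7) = m^2 - 7*m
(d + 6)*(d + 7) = d^2 + 13*d + 42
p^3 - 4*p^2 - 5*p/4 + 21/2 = (p - 7/2)*(p - 2)*(p + 3/2)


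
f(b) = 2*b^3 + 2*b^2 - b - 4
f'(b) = 6*b^2 + 4*b - 1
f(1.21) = 1.26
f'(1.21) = 12.62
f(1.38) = 3.68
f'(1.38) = 15.95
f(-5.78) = -317.60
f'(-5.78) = 176.33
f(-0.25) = -3.66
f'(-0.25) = -1.62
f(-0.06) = -3.93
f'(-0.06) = -1.22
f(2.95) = 61.80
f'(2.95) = 63.02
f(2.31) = 29.01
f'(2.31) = 40.26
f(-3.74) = -76.91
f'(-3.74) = 67.97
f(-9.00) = -1291.00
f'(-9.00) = 449.00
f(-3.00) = -37.00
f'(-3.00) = 41.00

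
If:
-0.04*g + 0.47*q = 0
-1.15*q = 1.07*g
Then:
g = 0.00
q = 0.00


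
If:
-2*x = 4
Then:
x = -2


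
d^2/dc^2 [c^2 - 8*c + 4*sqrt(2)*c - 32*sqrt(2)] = 2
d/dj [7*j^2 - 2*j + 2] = 14*j - 2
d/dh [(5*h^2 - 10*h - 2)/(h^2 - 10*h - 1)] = 2*(-20*h^2 - 3*h - 5)/(h^4 - 20*h^3 + 98*h^2 + 20*h + 1)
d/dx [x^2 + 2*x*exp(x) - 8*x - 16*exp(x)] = 2*x*exp(x) + 2*x - 14*exp(x) - 8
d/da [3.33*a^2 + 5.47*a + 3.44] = 6.66*a + 5.47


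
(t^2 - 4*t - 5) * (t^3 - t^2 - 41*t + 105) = t^5 - 5*t^4 - 42*t^3 + 274*t^2 - 215*t - 525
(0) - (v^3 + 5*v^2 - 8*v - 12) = -v^3 - 5*v^2 + 8*v + 12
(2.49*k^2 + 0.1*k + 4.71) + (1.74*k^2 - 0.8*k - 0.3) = 4.23*k^2 - 0.7*k + 4.41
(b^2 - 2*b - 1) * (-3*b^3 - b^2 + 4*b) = -3*b^5 + 5*b^4 + 9*b^3 - 7*b^2 - 4*b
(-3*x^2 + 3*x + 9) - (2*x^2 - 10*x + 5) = -5*x^2 + 13*x + 4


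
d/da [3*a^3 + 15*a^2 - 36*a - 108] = 9*a^2 + 30*a - 36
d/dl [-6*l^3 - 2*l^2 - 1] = 2*l*(-9*l - 2)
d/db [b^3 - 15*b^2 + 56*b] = 3*b^2 - 30*b + 56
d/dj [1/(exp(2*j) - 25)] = -2*exp(2*j)/(exp(2*j) - 25)^2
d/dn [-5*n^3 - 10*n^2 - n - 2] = -15*n^2 - 20*n - 1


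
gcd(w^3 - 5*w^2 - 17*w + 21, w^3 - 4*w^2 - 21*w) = w^2 - 4*w - 21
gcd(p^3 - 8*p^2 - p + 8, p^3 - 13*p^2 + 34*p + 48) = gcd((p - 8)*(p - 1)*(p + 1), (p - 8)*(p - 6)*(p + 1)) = p^2 - 7*p - 8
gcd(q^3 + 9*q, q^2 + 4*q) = q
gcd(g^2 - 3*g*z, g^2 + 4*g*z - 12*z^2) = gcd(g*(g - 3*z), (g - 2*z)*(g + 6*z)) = 1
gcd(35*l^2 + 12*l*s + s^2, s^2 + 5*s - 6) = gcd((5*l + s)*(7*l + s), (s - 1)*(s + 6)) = 1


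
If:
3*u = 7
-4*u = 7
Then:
No Solution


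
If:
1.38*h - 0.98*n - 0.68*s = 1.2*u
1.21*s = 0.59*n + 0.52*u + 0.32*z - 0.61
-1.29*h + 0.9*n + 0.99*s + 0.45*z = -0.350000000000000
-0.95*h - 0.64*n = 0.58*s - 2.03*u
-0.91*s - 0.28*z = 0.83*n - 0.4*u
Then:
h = 0.33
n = 0.38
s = -0.24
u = 0.21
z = -0.05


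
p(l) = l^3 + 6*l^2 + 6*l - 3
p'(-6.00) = 42.00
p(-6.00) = -39.00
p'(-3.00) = -3.00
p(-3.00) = 6.00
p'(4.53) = 121.92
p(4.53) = 240.27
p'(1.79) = 37.09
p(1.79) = 32.70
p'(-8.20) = 109.32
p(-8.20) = -200.13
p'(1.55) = 31.81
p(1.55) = 24.44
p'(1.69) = 34.85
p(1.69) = 29.10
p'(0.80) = 17.52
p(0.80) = 6.15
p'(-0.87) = -2.17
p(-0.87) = -4.34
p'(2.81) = 63.41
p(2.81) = 83.42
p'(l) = 3*l^2 + 12*l + 6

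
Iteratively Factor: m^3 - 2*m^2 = (m - 2)*(m^2) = m*(m - 2)*(m)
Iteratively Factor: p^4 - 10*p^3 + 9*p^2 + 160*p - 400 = (p - 4)*(p^3 - 6*p^2 - 15*p + 100) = (p - 4)*(p + 4)*(p^2 - 10*p + 25) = (p - 5)*(p - 4)*(p + 4)*(p - 5)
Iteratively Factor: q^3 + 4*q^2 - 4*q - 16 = (q + 2)*(q^2 + 2*q - 8) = (q + 2)*(q + 4)*(q - 2)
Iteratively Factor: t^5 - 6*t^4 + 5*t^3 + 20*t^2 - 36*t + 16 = (t - 1)*(t^4 - 5*t^3 + 20*t - 16) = (t - 4)*(t - 1)*(t^3 - t^2 - 4*t + 4) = (t - 4)*(t - 1)^2*(t^2 - 4) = (t - 4)*(t - 2)*(t - 1)^2*(t + 2)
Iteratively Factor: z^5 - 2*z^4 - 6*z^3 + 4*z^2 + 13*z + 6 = (z - 3)*(z^4 + z^3 - 3*z^2 - 5*z - 2) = (z - 3)*(z - 2)*(z^3 + 3*z^2 + 3*z + 1) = (z - 3)*(z - 2)*(z + 1)*(z^2 + 2*z + 1) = (z - 3)*(z - 2)*(z + 1)^2*(z + 1)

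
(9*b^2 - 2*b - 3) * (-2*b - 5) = -18*b^3 - 41*b^2 + 16*b + 15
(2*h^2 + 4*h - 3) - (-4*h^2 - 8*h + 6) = 6*h^2 + 12*h - 9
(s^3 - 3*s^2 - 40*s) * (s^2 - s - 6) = s^5 - 4*s^4 - 43*s^3 + 58*s^2 + 240*s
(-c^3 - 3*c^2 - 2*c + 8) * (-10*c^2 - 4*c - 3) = 10*c^5 + 34*c^4 + 35*c^3 - 63*c^2 - 26*c - 24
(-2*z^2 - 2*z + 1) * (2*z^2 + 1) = -4*z^4 - 4*z^3 - 2*z + 1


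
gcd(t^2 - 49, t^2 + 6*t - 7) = t + 7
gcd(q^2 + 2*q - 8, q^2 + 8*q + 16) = q + 4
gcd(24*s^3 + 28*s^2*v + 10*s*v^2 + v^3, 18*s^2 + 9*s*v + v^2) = 6*s + v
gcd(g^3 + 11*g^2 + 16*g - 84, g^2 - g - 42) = g + 6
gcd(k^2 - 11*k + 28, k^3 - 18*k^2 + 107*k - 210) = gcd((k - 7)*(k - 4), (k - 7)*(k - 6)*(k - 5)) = k - 7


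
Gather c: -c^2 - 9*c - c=-c^2 - 10*c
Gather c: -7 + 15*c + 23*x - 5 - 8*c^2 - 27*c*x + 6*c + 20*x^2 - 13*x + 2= -8*c^2 + c*(21 - 27*x) + 20*x^2 + 10*x - 10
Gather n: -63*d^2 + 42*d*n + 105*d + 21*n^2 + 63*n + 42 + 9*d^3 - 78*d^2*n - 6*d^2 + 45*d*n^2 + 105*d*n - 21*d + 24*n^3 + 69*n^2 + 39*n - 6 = 9*d^3 - 69*d^2 + 84*d + 24*n^3 + n^2*(45*d + 90) + n*(-78*d^2 + 147*d + 102) + 36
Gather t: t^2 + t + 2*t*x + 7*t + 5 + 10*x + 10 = t^2 + t*(2*x + 8) + 10*x + 15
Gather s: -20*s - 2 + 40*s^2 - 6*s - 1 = 40*s^2 - 26*s - 3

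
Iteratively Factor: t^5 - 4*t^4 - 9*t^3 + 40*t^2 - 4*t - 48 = (t + 1)*(t^4 - 5*t^3 - 4*t^2 + 44*t - 48) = (t - 2)*(t + 1)*(t^3 - 3*t^2 - 10*t + 24) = (t - 2)*(t + 1)*(t + 3)*(t^2 - 6*t + 8) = (t - 2)^2*(t + 1)*(t + 3)*(t - 4)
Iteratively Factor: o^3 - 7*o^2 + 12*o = (o)*(o^2 - 7*o + 12) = o*(o - 3)*(o - 4)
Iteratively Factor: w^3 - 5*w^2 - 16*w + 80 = (w - 4)*(w^2 - w - 20) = (w - 5)*(w - 4)*(w + 4)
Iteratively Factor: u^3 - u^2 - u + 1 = (u - 1)*(u^2 - 1) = (u - 1)^2*(u + 1)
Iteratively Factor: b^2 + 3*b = (b + 3)*(b)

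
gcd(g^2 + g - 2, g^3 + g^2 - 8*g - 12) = g + 2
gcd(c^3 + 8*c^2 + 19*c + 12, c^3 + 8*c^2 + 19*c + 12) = c^3 + 8*c^2 + 19*c + 12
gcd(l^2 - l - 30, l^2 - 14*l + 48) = l - 6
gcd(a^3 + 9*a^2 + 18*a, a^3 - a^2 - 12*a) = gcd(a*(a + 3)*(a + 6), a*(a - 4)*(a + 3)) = a^2 + 3*a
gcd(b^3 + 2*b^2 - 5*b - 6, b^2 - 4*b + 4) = b - 2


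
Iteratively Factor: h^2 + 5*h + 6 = (h + 3)*(h + 2)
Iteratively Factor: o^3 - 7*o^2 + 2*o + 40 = (o + 2)*(o^2 - 9*o + 20) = (o - 5)*(o + 2)*(o - 4)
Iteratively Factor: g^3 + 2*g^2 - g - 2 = (g - 1)*(g^2 + 3*g + 2) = (g - 1)*(g + 1)*(g + 2)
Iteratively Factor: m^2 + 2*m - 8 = (m - 2)*(m + 4)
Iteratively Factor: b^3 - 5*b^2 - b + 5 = (b + 1)*(b^2 - 6*b + 5) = (b - 5)*(b + 1)*(b - 1)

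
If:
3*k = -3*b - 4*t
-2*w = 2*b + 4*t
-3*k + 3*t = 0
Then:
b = -7*w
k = 3*w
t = 3*w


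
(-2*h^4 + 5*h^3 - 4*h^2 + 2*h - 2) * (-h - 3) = 2*h^5 + h^4 - 11*h^3 + 10*h^2 - 4*h + 6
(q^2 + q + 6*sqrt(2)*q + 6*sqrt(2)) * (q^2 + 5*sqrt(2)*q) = q^4 + q^3 + 11*sqrt(2)*q^3 + 11*sqrt(2)*q^2 + 60*q^2 + 60*q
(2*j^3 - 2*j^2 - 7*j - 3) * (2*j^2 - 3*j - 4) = 4*j^5 - 10*j^4 - 16*j^3 + 23*j^2 + 37*j + 12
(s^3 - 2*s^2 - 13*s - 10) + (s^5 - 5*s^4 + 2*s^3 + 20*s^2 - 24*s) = s^5 - 5*s^4 + 3*s^3 + 18*s^2 - 37*s - 10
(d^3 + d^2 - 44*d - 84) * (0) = 0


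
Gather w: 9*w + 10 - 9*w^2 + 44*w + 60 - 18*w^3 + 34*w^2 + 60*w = -18*w^3 + 25*w^2 + 113*w + 70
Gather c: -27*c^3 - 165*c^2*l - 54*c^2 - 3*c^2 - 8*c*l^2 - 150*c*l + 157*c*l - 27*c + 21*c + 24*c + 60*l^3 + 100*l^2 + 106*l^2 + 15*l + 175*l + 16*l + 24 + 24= -27*c^3 + c^2*(-165*l - 57) + c*(-8*l^2 + 7*l + 18) + 60*l^3 + 206*l^2 + 206*l + 48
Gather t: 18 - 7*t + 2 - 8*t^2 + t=-8*t^2 - 6*t + 20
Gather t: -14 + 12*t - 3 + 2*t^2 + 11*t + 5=2*t^2 + 23*t - 12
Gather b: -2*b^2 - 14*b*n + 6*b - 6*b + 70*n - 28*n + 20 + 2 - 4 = -2*b^2 - 14*b*n + 42*n + 18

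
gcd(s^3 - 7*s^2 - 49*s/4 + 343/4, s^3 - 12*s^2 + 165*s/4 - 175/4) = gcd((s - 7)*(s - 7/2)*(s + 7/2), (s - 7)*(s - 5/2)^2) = s - 7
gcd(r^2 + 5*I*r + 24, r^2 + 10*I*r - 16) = r + 8*I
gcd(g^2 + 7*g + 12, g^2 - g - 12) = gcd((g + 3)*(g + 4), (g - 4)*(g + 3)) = g + 3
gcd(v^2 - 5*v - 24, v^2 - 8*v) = v - 8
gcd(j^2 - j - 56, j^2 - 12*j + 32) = j - 8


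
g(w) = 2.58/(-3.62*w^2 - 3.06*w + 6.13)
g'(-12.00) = -0.00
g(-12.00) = -0.01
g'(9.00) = 0.00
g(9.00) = -0.01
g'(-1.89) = -26.47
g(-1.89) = -2.54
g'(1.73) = 0.40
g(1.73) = -0.26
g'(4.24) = 0.02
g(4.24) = -0.04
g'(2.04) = 0.20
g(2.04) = -0.17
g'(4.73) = 0.01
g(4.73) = -0.03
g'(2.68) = 0.07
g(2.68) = -0.09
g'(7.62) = 0.00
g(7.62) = -0.01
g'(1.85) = 0.30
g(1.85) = -0.22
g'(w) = 2.58*(7.24*w + 3.06)/(-3.62*w^2 - 3.06*w + 6.13)^2 = (18.6792*w + 7.8948)/(3.62*w^2 + 3.06*w - 6.13)^2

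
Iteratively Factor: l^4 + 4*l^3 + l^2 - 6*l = (l + 3)*(l^3 + l^2 - 2*l) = (l + 2)*(l + 3)*(l^2 - l) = (l - 1)*(l + 2)*(l + 3)*(l)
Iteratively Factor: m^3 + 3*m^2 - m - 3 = (m - 1)*(m^2 + 4*m + 3) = (m - 1)*(m + 1)*(m + 3)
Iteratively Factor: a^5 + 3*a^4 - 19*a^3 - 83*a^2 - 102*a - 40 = (a + 4)*(a^4 - a^3 - 15*a^2 - 23*a - 10) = (a - 5)*(a + 4)*(a^3 + 4*a^2 + 5*a + 2) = (a - 5)*(a + 1)*(a + 4)*(a^2 + 3*a + 2) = (a - 5)*(a + 1)^2*(a + 4)*(a + 2)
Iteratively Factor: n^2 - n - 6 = (n + 2)*(n - 3)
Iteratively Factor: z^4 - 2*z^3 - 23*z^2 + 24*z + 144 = (z - 4)*(z^3 + 2*z^2 - 15*z - 36) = (z - 4)*(z + 3)*(z^2 - z - 12) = (z - 4)^2*(z + 3)*(z + 3)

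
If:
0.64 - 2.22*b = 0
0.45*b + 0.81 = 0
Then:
No Solution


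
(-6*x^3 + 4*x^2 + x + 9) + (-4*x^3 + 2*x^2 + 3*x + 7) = -10*x^3 + 6*x^2 + 4*x + 16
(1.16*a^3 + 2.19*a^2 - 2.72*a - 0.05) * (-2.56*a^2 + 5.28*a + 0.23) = -2.9696*a^5 + 0.5184*a^4 + 18.7932*a^3 - 13.7299*a^2 - 0.8896*a - 0.0115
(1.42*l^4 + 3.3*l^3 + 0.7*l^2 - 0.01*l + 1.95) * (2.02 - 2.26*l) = -3.2092*l^5 - 4.5896*l^4 + 5.084*l^3 + 1.4366*l^2 - 4.4272*l + 3.939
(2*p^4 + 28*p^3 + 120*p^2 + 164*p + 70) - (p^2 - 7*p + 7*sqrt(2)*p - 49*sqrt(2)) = 2*p^4 + 28*p^3 + 119*p^2 - 7*sqrt(2)*p + 171*p + 49*sqrt(2) + 70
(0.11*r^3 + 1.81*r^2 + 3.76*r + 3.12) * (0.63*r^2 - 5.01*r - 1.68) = 0.0693*r^5 + 0.5892*r^4 - 6.8841*r^3 - 19.9128*r^2 - 21.948*r - 5.2416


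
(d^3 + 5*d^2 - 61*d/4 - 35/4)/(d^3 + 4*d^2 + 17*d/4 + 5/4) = (2*d^2 + 9*d - 35)/(2*d^2 + 7*d + 5)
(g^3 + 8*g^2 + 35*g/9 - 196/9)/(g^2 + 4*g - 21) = (g^2 + g - 28/9)/(g - 3)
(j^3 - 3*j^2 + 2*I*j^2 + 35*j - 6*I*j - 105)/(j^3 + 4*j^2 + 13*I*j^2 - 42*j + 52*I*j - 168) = (j^2 + j*(-3 - 5*I) + 15*I)/(j^2 + j*(4 + 6*I) + 24*I)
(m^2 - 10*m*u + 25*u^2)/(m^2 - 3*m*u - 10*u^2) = (m - 5*u)/(m + 2*u)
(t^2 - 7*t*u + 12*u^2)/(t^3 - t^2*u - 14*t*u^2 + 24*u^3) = (t - 4*u)/(t^2 + 2*t*u - 8*u^2)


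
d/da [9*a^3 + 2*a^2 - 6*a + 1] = 27*a^2 + 4*a - 6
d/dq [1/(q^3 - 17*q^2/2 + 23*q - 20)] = 4*(-3*q^2 + 17*q - 23)/(2*q^3 - 17*q^2 + 46*q - 40)^2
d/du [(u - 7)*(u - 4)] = 2*u - 11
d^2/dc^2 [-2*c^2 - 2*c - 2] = -4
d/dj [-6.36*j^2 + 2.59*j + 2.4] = 2.59 - 12.72*j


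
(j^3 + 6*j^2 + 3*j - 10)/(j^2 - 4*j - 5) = (-j^3 - 6*j^2 - 3*j + 10)/(-j^2 + 4*j + 5)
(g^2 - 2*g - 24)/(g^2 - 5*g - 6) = (g + 4)/(g + 1)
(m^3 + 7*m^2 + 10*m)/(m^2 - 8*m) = (m^2 + 7*m + 10)/(m - 8)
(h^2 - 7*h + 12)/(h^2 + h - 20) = (h - 3)/(h + 5)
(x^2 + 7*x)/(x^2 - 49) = x/(x - 7)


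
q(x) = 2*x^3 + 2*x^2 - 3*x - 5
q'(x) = 6*x^2 + 4*x - 3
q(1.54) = 2.43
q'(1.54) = 17.39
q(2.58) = 34.92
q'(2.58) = 47.26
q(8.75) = 1461.72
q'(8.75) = 491.38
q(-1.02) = -1.98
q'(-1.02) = -0.84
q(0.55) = -5.71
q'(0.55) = 1.02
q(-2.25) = -10.91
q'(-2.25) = 18.38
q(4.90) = 263.62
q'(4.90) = 160.66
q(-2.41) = -14.15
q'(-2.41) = 22.21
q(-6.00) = -347.00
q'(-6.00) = 189.00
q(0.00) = -5.00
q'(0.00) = -3.00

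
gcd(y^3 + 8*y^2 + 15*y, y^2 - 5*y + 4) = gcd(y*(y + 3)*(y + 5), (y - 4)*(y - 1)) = 1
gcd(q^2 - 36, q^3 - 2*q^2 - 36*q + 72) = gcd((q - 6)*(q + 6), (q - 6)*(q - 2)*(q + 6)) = q^2 - 36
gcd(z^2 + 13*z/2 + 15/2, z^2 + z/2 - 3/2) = z + 3/2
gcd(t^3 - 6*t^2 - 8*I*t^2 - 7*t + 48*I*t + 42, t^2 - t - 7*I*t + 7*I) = t - 7*I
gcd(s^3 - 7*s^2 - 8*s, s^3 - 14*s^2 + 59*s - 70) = 1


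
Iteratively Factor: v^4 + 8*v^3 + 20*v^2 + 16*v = (v + 4)*(v^3 + 4*v^2 + 4*v) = (v + 2)*(v + 4)*(v^2 + 2*v) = v*(v + 2)*(v + 4)*(v + 2)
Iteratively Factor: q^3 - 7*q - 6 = (q + 1)*(q^2 - q - 6) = (q - 3)*(q + 1)*(q + 2)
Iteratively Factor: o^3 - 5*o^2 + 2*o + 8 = (o - 2)*(o^2 - 3*o - 4) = (o - 2)*(o + 1)*(o - 4)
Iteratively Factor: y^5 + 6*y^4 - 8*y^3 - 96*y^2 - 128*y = (y + 4)*(y^4 + 2*y^3 - 16*y^2 - 32*y) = (y + 4)^2*(y^3 - 2*y^2 - 8*y) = (y + 2)*(y + 4)^2*(y^2 - 4*y) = y*(y + 2)*(y + 4)^2*(y - 4)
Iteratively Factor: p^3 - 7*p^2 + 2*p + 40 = (p - 5)*(p^2 - 2*p - 8) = (p - 5)*(p + 2)*(p - 4)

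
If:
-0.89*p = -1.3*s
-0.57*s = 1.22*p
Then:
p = 0.00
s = 0.00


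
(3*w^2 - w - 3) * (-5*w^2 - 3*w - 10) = -15*w^4 - 4*w^3 - 12*w^2 + 19*w + 30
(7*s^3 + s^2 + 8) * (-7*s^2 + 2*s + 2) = -49*s^5 + 7*s^4 + 16*s^3 - 54*s^2 + 16*s + 16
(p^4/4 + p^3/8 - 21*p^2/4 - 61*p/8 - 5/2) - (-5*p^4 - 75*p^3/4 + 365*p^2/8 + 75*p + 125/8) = 21*p^4/4 + 151*p^3/8 - 407*p^2/8 - 661*p/8 - 145/8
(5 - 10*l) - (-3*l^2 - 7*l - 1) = 3*l^2 - 3*l + 6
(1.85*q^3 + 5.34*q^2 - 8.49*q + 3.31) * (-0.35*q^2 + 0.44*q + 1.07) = -0.6475*q^5 - 1.055*q^4 + 7.3006*q^3 + 0.8197*q^2 - 7.6279*q + 3.5417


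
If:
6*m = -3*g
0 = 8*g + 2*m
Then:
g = 0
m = 0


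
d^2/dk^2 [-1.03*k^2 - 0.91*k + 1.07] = -2.06000000000000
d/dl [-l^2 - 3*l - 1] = -2*l - 3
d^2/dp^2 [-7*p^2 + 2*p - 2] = -14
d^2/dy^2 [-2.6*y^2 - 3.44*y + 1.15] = -5.20000000000000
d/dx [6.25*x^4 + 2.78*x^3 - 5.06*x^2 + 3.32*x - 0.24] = 25.0*x^3 + 8.34*x^2 - 10.12*x + 3.32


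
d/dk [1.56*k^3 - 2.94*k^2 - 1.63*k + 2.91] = 4.68*k^2 - 5.88*k - 1.63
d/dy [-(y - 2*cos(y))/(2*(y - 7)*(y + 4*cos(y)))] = (-6*y^2*sin(y) + y^2 + 42*y*sin(y) - 4*y*cos(y) - 8*cos(y)^2 + 42*cos(y))/(2*(y - 7)^2*(y + 4*cos(y))^2)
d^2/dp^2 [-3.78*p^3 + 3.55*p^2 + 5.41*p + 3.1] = 7.1 - 22.68*p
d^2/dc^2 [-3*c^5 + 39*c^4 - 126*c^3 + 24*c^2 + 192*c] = -60*c^3 + 468*c^2 - 756*c + 48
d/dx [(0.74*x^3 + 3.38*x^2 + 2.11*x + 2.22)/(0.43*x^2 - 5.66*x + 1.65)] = (0.3182*x^4 - 8.3768*x^3 - 16.3751*x^2 + 9.2448*x + 16.0467)/(0.1849*x^4 - 4.8676*x^3 + 33.4546*x^2 - 18.678*x + 2.7225)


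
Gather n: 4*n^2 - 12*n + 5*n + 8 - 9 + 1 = 4*n^2 - 7*n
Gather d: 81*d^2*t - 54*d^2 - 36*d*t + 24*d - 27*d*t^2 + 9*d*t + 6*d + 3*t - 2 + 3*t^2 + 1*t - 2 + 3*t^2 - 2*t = d^2*(81*t - 54) + d*(-27*t^2 - 27*t + 30) + 6*t^2 + 2*t - 4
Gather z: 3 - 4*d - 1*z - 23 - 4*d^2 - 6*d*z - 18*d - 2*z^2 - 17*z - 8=-4*d^2 - 22*d - 2*z^2 + z*(-6*d - 18) - 28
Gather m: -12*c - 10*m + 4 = -12*c - 10*m + 4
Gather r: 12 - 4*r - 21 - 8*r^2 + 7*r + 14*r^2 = 6*r^2 + 3*r - 9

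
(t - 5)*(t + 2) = t^2 - 3*t - 10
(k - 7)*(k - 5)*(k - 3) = k^3 - 15*k^2 + 71*k - 105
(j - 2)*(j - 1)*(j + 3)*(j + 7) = j^4 + 7*j^3 - 7*j^2 - 43*j + 42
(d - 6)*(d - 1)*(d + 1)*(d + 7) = d^4 + d^3 - 43*d^2 - d + 42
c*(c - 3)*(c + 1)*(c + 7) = c^4 + 5*c^3 - 17*c^2 - 21*c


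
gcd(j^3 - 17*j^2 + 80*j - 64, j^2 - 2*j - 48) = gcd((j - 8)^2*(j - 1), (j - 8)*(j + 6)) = j - 8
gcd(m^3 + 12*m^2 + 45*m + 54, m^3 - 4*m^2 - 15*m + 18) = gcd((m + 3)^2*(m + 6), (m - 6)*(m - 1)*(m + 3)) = m + 3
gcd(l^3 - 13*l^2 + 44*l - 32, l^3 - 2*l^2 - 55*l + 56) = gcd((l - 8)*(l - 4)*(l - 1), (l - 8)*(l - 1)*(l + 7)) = l^2 - 9*l + 8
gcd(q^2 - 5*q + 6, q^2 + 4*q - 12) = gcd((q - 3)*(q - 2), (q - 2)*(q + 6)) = q - 2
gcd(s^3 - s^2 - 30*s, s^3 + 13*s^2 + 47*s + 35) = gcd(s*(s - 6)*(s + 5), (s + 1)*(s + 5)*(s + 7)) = s + 5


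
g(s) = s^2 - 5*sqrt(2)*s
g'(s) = 2*s - 5*sqrt(2)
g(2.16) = -10.61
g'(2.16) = -2.75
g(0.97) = -5.92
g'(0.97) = -5.13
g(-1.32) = 11.08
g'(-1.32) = -9.71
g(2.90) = -12.10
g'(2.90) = -1.27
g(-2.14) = 19.71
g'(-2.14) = -11.35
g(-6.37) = 85.62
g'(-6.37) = -19.81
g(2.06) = -10.32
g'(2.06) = -2.95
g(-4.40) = 50.47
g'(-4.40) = -15.87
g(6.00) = -6.43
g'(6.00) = 4.93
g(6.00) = -6.43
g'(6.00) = 4.93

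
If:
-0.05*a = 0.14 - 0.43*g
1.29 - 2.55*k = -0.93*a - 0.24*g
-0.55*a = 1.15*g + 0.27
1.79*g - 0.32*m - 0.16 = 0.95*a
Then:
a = -0.94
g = 0.22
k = 0.18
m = 3.51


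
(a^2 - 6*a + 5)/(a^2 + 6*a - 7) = (a - 5)/(a + 7)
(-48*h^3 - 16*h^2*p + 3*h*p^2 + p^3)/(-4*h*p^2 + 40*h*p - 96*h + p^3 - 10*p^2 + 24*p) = (12*h^2 + 7*h*p + p^2)/(p^2 - 10*p + 24)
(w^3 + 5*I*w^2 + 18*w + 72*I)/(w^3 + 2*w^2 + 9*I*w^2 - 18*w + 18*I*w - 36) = (w - 4*I)/(w + 2)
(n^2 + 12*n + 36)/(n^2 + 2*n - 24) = (n + 6)/(n - 4)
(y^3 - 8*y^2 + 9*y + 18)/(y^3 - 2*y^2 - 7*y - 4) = (y^2 - 9*y + 18)/(y^2 - 3*y - 4)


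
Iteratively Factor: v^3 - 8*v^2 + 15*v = (v)*(v^2 - 8*v + 15) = v*(v - 5)*(v - 3)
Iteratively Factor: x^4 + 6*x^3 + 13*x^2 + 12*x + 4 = (x + 2)*(x^3 + 4*x^2 + 5*x + 2) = (x + 1)*(x + 2)*(x^2 + 3*x + 2) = (x + 1)*(x + 2)^2*(x + 1)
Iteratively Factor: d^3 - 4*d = (d)*(d^2 - 4) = d*(d - 2)*(d + 2)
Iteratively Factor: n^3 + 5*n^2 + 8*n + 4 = (n + 1)*(n^2 + 4*n + 4) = (n + 1)*(n + 2)*(n + 2)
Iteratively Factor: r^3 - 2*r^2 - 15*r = (r - 5)*(r^2 + 3*r) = r*(r - 5)*(r + 3)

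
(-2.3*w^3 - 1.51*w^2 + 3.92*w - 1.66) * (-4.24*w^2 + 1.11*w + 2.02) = 9.752*w^5 + 3.8494*w^4 - 22.9429*w^3 + 8.3394*w^2 + 6.0758*w - 3.3532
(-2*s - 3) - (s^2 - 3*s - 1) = -s^2 + s - 2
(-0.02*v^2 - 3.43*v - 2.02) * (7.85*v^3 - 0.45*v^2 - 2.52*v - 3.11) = -0.157*v^5 - 26.9165*v^4 - 14.2631*v^3 + 9.6148*v^2 + 15.7577*v + 6.2822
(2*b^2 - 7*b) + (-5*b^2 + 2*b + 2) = -3*b^2 - 5*b + 2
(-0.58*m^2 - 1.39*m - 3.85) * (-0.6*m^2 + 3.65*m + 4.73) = 0.348*m^4 - 1.283*m^3 - 5.5069*m^2 - 20.6272*m - 18.2105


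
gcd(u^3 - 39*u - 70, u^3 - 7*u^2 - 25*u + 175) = u^2 - 2*u - 35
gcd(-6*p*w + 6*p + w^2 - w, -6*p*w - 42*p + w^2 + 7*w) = 6*p - w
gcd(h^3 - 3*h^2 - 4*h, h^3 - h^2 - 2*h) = h^2 + h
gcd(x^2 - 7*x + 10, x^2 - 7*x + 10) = x^2 - 7*x + 10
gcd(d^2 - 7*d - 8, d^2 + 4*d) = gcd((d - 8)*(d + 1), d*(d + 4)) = 1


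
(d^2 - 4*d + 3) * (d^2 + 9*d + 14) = d^4 + 5*d^3 - 19*d^2 - 29*d + 42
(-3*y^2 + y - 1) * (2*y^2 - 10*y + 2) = -6*y^4 + 32*y^3 - 18*y^2 + 12*y - 2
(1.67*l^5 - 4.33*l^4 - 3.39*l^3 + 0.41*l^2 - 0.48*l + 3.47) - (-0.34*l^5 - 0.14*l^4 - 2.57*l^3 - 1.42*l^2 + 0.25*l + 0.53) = 2.01*l^5 - 4.19*l^4 - 0.82*l^3 + 1.83*l^2 - 0.73*l + 2.94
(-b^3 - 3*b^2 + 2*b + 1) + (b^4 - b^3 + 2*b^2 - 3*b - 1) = b^4 - 2*b^3 - b^2 - b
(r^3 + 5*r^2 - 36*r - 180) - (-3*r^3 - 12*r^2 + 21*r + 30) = 4*r^3 + 17*r^2 - 57*r - 210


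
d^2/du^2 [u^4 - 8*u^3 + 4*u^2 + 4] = 12*u^2 - 48*u + 8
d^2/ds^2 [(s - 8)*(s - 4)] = 2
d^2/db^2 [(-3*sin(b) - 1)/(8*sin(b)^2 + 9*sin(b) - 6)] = (192*sin(b)^5 + 40*sin(b)^4 + 696*sin(b)^3 + 51*sin(b)^2 - 1134*sin(b) - 582)/(8*sin(b)^2 + 9*sin(b) - 6)^3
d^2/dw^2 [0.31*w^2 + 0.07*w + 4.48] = 0.620000000000000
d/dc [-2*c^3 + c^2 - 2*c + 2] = -6*c^2 + 2*c - 2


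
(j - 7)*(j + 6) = j^2 - j - 42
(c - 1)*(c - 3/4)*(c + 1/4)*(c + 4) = c^4 + 5*c^3/2 - 91*c^2/16 + 23*c/16 + 3/4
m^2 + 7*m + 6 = (m + 1)*(m + 6)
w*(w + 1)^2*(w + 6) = w^4 + 8*w^3 + 13*w^2 + 6*w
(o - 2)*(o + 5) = o^2 + 3*o - 10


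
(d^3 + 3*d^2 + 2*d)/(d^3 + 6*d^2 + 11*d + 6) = d/(d + 3)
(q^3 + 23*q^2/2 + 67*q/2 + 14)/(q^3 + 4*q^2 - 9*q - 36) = (2*q^2 + 15*q + 7)/(2*(q^2 - 9))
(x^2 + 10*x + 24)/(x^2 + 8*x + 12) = (x + 4)/(x + 2)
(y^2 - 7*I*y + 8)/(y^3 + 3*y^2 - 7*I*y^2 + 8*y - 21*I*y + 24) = 1/(y + 3)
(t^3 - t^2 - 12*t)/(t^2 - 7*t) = (t^2 - t - 12)/(t - 7)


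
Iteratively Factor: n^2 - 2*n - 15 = (n + 3)*(n - 5)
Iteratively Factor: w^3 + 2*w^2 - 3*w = (w - 1)*(w^2 + 3*w) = w*(w - 1)*(w + 3)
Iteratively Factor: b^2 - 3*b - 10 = (b - 5)*(b + 2)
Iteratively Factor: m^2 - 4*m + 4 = (m - 2)*(m - 2)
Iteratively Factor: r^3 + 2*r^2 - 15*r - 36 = (r + 3)*(r^2 - r - 12) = (r + 3)^2*(r - 4)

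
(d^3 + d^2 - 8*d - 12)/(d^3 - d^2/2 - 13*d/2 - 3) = 2*(d + 2)/(2*d + 1)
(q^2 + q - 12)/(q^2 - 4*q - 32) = (q - 3)/(q - 8)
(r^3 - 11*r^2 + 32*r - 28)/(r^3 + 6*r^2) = (r^3 - 11*r^2 + 32*r - 28)/(r^2*(r + 6))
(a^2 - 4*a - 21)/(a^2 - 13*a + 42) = (a + 3)/(a - 6)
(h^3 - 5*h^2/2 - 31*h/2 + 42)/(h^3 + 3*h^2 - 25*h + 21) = (h^2 + h/2 - 14)/(h^2 + 6*h - 7)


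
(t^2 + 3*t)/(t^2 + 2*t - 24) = t*(t + 3)/(t^2 + 2*t - 24)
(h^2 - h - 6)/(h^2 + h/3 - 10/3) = 3*(h - 3)/(3*h - 5)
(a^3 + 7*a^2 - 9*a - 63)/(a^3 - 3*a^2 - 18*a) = (a^2 + 4*a - 21)/(a*(a - 6))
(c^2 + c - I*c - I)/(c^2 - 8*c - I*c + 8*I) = (c + 1)/(c - 8)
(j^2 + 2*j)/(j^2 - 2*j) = (j + 2)/(j - 2)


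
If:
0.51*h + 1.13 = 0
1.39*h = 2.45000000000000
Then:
No Solution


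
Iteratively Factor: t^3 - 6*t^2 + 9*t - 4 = (t - 1)*(t^2 - 5*t + 4) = (t - 1)^2*(t - 4)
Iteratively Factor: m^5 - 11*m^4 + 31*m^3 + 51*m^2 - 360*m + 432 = (m - 3)*(m^4 - 8*m^3 + 7*m^2 + 72*m - 144) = (m - 3)^2*(m^3 - 5*m^2 - 8*m + 48) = (m - 3)^2*(m + 3)*(m^2 - 8*m + 16) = (m - 4)*(m - 3)^2*(m + 3)*(m - 4)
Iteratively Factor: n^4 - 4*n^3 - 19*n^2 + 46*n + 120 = (n - 5)*(n^3 + n^2 - 14*n - 24) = (n - 5)*(n + 2)*(n^2 - n - 12) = (n - 5)*(n - 4)*(n + 2)*(n + 3)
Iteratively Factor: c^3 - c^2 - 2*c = (c + 1)*(c^2 - 2*c) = c*(c + 1)*(c - 2)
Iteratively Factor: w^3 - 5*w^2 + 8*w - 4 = (w - 2)*(w^2 - 3*w + 2) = (w - 2)^2*(w - 1)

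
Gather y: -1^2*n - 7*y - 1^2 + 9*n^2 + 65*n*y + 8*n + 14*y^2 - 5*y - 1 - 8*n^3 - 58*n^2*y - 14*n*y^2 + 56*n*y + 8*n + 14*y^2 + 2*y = -8*n^3 + 9*n^2 + 15*n + y^2*(28 - 14*n) + y*(-58*n^2 + 121*n - 10) - 2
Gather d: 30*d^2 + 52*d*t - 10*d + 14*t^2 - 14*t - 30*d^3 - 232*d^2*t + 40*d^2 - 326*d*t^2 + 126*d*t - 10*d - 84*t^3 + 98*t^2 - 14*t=-30*d^3 + d^2*(70 - 232*t) + d*(-326*t^2 + 178*t - 20) - 84*t^3 + 112*t^2 - 28*t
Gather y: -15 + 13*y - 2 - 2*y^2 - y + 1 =-2*y^2 + 12*y - 16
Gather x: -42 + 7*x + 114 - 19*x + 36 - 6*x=108 - 18*x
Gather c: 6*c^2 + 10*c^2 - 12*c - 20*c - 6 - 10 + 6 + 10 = 16*c^2 - 32*c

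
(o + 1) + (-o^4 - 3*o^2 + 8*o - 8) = -o^4 - 3*o^2 + 9*o - 7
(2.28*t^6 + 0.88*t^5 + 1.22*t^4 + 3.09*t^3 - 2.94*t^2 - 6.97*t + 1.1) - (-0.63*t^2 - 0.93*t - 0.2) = 2.28*t^6 + 0.88*t^5 + 1.22*t^4 + 3.09*t^3 - 2.31*t^2 - 6.04*t + 1.3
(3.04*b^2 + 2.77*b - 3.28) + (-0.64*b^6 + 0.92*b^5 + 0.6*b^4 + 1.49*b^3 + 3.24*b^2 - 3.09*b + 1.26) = -0.64*b^6 + 0.92*b^5 + 0.6*b^4 + 1.49*b^3 + 6.28*b^2 - 0.32*b - 2.02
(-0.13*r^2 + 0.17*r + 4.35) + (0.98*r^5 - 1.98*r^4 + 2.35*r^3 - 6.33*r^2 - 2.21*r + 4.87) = 0.98*r^5 - 1.98*r^4 + 2.35*r^3 - 6.46*r^2 - 2.04*r + 9.22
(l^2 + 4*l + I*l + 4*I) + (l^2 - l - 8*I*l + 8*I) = 2*l^2 + 3*l - 7*I*l + 12*I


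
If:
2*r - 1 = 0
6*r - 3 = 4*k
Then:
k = 0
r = 1/2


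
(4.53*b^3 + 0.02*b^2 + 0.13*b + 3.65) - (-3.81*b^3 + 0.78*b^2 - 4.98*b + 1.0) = 8.34*b^3 - 0.76*b^2 + 5.11*b + 2.65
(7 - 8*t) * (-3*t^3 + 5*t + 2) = 24*t^4 - 21*t^3 - 40*t^2 + 19*t + 14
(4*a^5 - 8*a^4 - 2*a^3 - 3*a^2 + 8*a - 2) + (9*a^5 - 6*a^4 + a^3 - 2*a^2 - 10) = 13*a^5 - 14*a^4 - a^3 - 5*a^2 + 8*a - 12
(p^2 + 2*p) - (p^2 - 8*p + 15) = 10*p - 15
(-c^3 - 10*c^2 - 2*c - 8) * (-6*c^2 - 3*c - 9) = 6*c^5 + 63*c^4 + 51*c^3 + 144*c^2 + 42*c + 72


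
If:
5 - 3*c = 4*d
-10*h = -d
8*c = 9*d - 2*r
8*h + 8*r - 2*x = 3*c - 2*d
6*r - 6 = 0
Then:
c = 37/59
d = 46/59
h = 23/295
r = 1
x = 2449/590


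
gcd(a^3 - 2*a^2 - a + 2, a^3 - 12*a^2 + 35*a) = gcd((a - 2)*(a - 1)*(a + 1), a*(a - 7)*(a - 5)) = 1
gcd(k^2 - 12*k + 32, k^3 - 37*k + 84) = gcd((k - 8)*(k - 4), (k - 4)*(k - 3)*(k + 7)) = k - 4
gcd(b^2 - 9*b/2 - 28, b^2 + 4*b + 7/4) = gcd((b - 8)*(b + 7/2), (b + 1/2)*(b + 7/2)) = b + 7/2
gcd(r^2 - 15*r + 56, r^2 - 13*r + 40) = r - 8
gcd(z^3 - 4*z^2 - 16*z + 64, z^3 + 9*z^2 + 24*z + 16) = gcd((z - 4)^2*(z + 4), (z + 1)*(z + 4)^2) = z + 4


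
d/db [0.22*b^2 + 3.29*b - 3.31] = 0.44*b + 3.29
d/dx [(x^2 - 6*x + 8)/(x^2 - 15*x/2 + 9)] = 2*(-3*x^2 + 4*x + 12)/(4*x^4 - 60*x^3 + 297*x^2 - 540*x + 324)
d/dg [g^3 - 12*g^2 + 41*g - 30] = 3*g^2 - 24*g + 41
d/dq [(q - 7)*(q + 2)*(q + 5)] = 3*q^2 - 39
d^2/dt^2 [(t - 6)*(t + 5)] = 2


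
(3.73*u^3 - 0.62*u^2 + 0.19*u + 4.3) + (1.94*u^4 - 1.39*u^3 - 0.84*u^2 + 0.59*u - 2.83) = 1.94*u^4 + 2.34*u^3 - 1.46*u^2 + 0.78*u + 1.47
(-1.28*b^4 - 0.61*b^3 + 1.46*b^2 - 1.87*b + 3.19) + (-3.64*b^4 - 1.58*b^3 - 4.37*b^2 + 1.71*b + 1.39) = -4.92*b^4 - 2.19*b^3 - 2.91*b^2 - 0.16*b + 4.58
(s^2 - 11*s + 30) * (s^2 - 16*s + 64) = s^4 - 27*s^3 + 270*s^2 - 1184*s + 1920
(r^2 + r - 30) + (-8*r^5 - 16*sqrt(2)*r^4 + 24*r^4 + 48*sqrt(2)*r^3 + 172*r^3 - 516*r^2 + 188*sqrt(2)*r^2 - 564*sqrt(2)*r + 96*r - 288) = -8*r^5 - 16*sqrt(2)*r^4 + 24*r^4 + 48*sqrt(2)*r^3 + 172*r^3 - 515*r^2 + 188*sqrt(2)*r^2 - 564*sqrt(2)*r + 97*r - 318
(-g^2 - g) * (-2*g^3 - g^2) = 2*g^5 + 3*g^4 + g^3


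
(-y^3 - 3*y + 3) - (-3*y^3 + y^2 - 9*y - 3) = 2*y^3 - y^2 + 6*y + 6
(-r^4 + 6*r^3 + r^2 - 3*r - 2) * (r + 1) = -r^5 + 5*r^4 + 7*r^3 - 2*r^2 - 5*r - 2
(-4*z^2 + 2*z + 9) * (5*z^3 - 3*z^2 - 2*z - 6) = -20*z^5 + 22*z^4 + 47*z^3 - 7*z^2 - 30*z - 54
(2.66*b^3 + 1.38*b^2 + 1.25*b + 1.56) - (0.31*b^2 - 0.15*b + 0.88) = 2.66*b^3 + 1.07*b^2 + 1.4*b + 0.68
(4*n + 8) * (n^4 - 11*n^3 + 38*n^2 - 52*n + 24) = 4*n^5 - 36*n^4 + 64*n^3 + 96*n^2 - 320*n + 192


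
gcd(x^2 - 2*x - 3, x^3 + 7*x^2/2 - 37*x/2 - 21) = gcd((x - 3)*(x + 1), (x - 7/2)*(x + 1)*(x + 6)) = x + 1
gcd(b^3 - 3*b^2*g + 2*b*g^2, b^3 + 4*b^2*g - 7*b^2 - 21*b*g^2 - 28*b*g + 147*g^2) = 1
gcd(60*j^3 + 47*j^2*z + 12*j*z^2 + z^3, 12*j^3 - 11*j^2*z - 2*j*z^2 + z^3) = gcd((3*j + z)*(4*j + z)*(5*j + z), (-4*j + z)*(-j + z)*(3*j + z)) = 3*j + z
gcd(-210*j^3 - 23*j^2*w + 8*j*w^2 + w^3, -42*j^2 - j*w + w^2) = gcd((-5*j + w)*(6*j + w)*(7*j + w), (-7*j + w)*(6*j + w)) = 6*j + w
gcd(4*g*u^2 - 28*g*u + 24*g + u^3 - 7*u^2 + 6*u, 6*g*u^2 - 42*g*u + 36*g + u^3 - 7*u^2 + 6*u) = u^2 - 7*u + 6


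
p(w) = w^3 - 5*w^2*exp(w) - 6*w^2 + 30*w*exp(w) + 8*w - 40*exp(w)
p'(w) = -5*w^2*exp(w) + 3*w^2 + 20*w*exp(w) - 12*w - 10*exp(w) + 8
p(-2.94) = -109.86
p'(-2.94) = 63.29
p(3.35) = 122.12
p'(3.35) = 26.76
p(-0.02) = -39.96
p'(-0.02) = -1.95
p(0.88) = -39.05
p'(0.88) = 8.75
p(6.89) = -69319.61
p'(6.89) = -107564.65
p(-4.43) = -243.36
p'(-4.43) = 117.69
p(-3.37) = -140.18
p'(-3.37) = 77.90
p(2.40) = 33.74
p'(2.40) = 97.89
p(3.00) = 97.43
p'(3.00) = 99.43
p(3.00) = 97.43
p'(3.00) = 99.43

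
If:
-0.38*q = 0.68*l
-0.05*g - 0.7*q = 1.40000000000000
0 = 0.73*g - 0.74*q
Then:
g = -1.89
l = 1.04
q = -1.86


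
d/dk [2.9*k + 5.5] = 2.90000000000000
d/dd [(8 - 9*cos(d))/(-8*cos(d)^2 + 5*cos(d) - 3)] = (72*cos(d)^2 - 128*cos(d) + 13)*sin(d)/(8*sin(d)^2 + 5*cos(d) - 11)^2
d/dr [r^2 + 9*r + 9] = 2*r + 9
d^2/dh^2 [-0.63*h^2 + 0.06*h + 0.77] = -1.26000000000000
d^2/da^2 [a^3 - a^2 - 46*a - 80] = 6*a - 2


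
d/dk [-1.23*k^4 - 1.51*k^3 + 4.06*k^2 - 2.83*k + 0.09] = -4.92*k^3 - 4.53*k^2 + 8.12*k - 2.83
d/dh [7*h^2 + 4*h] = 14*h + 4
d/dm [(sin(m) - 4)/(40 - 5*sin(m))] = 4*cos(m)/(5*(sin(m) - 8)^2)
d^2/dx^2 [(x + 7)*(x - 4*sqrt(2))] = 2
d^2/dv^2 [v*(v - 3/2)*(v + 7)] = 6*v + 11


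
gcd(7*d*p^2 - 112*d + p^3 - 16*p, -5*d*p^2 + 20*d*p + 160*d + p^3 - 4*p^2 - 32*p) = p + 4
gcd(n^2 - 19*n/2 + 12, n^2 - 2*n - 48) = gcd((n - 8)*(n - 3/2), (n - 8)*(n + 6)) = n - 8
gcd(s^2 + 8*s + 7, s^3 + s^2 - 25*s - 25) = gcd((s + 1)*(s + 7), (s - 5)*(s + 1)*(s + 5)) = s + 1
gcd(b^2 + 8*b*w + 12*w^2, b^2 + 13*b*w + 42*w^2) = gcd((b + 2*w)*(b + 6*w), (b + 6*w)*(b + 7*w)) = b + 6*w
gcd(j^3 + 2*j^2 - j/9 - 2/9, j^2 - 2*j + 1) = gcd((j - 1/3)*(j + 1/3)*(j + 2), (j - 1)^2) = 1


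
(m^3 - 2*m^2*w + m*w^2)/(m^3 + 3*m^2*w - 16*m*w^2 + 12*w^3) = m*(-m + w)/(-m^2 - 4*m*w + 12*w^2)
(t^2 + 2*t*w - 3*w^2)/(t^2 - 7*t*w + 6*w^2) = (t + 3*w)/(t - 6*w)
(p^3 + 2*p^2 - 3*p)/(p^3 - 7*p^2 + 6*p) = (p + 3)/(p - 6)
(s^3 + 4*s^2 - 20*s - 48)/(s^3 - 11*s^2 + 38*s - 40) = (s^2 + 8*s + 12)/(s^2 - 7*s + 10)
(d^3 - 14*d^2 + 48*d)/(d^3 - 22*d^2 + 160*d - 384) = d/(d - 8)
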